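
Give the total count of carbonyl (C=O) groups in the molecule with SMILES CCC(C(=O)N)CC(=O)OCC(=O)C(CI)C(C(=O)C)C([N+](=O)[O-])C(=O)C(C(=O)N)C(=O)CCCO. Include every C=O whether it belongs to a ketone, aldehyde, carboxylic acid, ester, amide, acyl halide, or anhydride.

7

CH(CONH2): amide, 1 C=O (running total 1).
CH2COOCH2: ester, 1 C=O (running total 2).
CO: ketone, 1 C=O (running total 3).
CH(COCH3): ketone, 1 C=O (running total 4).
CO: ketone, 1 C=O (running total 5).
CH(CONH2): amide, 1 C=O (running total 6).
CO: ketone, 1 C=O (running total 7).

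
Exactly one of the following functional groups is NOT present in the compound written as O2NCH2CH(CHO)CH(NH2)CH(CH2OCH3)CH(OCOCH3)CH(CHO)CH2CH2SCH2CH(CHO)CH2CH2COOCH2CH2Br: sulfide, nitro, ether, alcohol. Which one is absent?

alcohol

sulfide: present (CH2SCH2 — C–S–C linkage → sulfide (thioether)).
ether: present (CH(CH2OCH3) — pendant –CH2OCH3: C–O–C linkage → ether).
nitro: present (O2NCH2 — –NO2 on carbon → nitro group).
alcohol: no segment matches this pattern.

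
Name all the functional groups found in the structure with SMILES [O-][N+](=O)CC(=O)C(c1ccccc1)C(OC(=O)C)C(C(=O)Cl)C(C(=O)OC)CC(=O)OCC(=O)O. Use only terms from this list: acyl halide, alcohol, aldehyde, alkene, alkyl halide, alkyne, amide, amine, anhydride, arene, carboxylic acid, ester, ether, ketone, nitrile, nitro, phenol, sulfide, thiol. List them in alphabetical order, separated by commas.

acyl halide, arene, carboxylic acid, ester, ketone, nitro

Working along the chain:
  O2NCH2: –NO2 on carbon → nitro group.
  CO: –C(=O)– with carbon on both sides → ketone.
  CH(C6H5): pendant –C6H5: benzene ring → arene.
  CH(OCOCH3): pendant –OC(=O)CH3: an acyloxy group → ester.
  CH(COCl): pendant –C(=O)X: carbonyl C bonded to C and halogen → acyl halide.
  CH(COOCH3): pendant –COOCH3: carbonyl C bonded to C and –OCH3 → ester.
  CH2COOCH2: –C(=O)–O–C with C on the carbonyl side → ester.
  COOH: –COOH: carbonyl C bonded to –OH and C → carboxylic acid (the –OH is not a separate alcohol).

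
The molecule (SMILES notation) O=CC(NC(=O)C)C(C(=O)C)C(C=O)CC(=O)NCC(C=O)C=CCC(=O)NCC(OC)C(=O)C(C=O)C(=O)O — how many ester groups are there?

0

Taking each segment in turn:
  OHC: terminal –CHO: carbonyl C bonded to H and C → aldehyde.
  CH(NHCOCH3): pendant –NHC(=O)CH3: N bonded to a carbonyl → amide (not amine).
  CH(COCH3): pendant –COCH3: carbonyl C bonded to two carbons → ketone.
  CH(CHO): pendant –CHO: carbonyl C bonded to C and H → aldehyde.
  CH2CONHCH2: –C(=O)–N– linkage → amide (the N is not an amine).
  CH(CHO): pendant –CHO: carbonyl C bonded to C and H → aldehyde.
  CH=CH: C=C double bond → alkene.
  CH2CONHCH2: –C(=O)–N– linkage → amide (the N is not an amine).
  CH(OCH3): pendant –OCH3: C–O–C with sp³ C, no adjacent C=O → ether.
  CO: –C(=O)– with carbon on both sides → ketone.
  CH(CHO): pendant –CHO: carbonyl C bonded to C and H → aldehyde.
  COOH: –COOH: carbonyl C bonded to –OH and C → carboxylic acid (the –OH is not a separate alcohol).
No segment is a ester: CH(COCH3) is ketone, not ester; CH(OCH3) is ether, not ester; CO is ketone, not ester. → 0.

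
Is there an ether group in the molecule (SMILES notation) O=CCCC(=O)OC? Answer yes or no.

terminal –CHO: carbonyl C bonded to H and C → aldehyde.
–C(=O)OCH3: carbonyl C bonded to C and to –OCH3 → ester (not ketone + ether).
In COOCH3, the C–O–C oxygen is adjacent to a C=O, so it belongs to an ester, not an ether.
The groups actually present are: aldehyde, ester.

no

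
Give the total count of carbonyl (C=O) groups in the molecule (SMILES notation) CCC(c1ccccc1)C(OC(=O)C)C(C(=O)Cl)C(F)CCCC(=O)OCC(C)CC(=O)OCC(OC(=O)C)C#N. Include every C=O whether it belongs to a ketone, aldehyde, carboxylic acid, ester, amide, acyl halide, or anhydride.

CH(OCOCH3): ester, 1 C=O (running total 1).
CH(COCl): acyl halide, 1 C=O (running total 2).
CH2COOCH2: ester, 1 C=O (running total 3).
CH2COOCH2: ester, 1 C=O (running total 4).
CH(OCOCH3): ester, 1 C=O (running total 5).

5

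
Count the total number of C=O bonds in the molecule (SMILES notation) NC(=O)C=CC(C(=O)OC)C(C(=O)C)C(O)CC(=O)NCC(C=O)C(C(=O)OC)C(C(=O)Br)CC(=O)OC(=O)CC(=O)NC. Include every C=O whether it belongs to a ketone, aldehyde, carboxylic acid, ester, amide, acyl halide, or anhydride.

H2NCO: amide, 1 C=O (running total 1).
CH(COOCH3): ester, 1 C=O (running total 2).
CH(COCH3): ketone, 1 C=O (running total 3).
CH2CONHCH2: amide, 1 C=O (running total 4).
CH(CHO): aldehyde, 1 C=O (running total 5).
CH(COOCH3): ester, 1 C=O (running total 6).
CH(COBr): acyl halide, 1 C=O (running total 7).
CH2CO-O-COCH2: anhydride, 2 C=O (running total 9).
CONHCH3: amide, 1 C=O (running total 10).

10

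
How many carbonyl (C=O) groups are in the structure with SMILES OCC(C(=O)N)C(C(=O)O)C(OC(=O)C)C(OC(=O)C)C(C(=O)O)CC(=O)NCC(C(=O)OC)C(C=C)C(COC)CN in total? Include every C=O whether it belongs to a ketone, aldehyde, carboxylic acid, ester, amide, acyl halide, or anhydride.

7

CH(CONH2): amide, 1 C=O (running total 1).
CH(COOH): carboxylic acid, 1 C=O (running total 2).
CH(OCOCH3): ester, 1 C=O (running total 3).
CH(OCOCH3): ester, 1 C=O (running total 4).
CH(COOH): carboxylic acid, 1 C=O (running total 5).
CH2CONHCH2: amide, 1 C=O (running total 6).
CH(COOCH3): ester, 1 C=O (running total 7).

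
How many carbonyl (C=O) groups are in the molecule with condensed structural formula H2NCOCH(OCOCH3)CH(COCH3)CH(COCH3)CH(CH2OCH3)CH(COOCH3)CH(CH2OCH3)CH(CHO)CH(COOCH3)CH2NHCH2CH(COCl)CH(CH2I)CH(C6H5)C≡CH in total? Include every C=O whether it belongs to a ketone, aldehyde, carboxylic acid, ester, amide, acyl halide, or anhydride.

H2NCO: amide, 1 C=O (running total 1).
CH(OCOCH3): ester, 1 C=O (running total 2).
CH(COCH3): ketone, 1 C=O (running total 3).
CH(COCH3): ketone, 1 C=O (running total 4).
CH(COOCH3): ester, 1 C=O (running total 5).
CH(CHO): aldehyde, 1 C=O (running total 6).
CH(COOCH3): ester, 1 C=O (running total 7).
CH(COCl): acyl halide, 1 C=O (running total 8).

8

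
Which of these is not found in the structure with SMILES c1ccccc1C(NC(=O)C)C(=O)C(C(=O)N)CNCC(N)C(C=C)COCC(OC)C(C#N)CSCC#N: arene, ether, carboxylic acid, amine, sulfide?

arene: present (C6H5 — C6H5– phenyl ring → arene).
sulfide: present (CH2SCH2 — C–S–C linkage → sulfide (thioether)).
amine: present (CH2NHCH2 — C–N–C with sp³ carbons and no adjacent C=O → amine (secondary)).
ether: present (CH2OCH2 — C–O–C with sp³ carbons on both sides and no adjacent C=O → ether).
carboxylic acid: absent. In each of CH(NHCOCH3) and CH(CONH2), the carbonyl is bonded to nitrogen, not to –OH; that is an amide.

carboxylic acid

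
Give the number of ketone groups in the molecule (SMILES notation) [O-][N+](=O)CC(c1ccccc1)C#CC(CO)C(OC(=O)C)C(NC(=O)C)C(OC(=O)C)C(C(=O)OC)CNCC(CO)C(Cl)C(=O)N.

0

Taking each segment in turn:
  O2NCH2: –NO2 on carbon → nitro group.
  CH(C6H5): pendant –C6H5: benzene ring → arene.
  C≡C: C≡C triple bond → alkyne.
  CH(CH2OH): pendant –CH2OH on an sp³ backbone C → alcohol.
  CH(OCOCH3): pendant –OC(=O)CH3: an acyloxy group → ester.
  CH(NHCOCH3): pendant –NHC(=O)CH3: N bonded to a carbonyl → amide (not amine).
  CH(OCOCH3): pendant –OC(=O)CH3: an acyloxy group → ester.
  CH(COOCH3): pendant –COOCH3: carbonyl C bonded to C and –OCH3 → ester.
  CH2NHCH2: C–N–C with sp³ carbons and no adjacent C=O → amine (secondary).
  CH(CH2OH): pendant –CH2OH on an sp³ backbone C → alcohol.
  CH(Cl): halogen on an sp³ carbon → alkyl halide.
  CONH2: –C(=O)NH2: carbonyl C bonded to C and to N → amide (the N is not a separate amine).
No segment is a ketone: CH(OCOCH3) is ester, not ketone; CH(NHCOCH3) is amide, not ketone; CH(OCOCH3) is ester, not ketone. → 0.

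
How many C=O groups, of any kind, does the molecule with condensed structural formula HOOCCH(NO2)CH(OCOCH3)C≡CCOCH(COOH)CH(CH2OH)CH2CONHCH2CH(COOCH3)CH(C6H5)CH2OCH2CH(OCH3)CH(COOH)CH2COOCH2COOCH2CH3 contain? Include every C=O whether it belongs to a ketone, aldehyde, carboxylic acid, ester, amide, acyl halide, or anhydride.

HOOC: carboxylic acid, 1 C=O (running total 1).
CH(OCOCH3): ester, 1 C=O (running total 2).
CO: ketone, 1 C=O (running total 3).
CH(COOH): carboxylic acid, 1 C=O (running total 4).
CH2CONHCH2: amide, 1 C=O (running total 5).
CH(COOCH3): ester, 1 C=O (running total 6).
CH(COOH): carboxylic acid, 1 C=O (running total 7).
CH2COOCH2: ester, 1 C=O (running total 8).
COOCH2CH3: ester, 1 C=O (running total 9).

9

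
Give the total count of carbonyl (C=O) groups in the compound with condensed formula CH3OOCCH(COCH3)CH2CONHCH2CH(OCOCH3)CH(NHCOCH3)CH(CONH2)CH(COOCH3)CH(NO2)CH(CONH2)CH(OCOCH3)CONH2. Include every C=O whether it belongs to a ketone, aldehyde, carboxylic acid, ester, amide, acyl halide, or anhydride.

CH3OOC: ester, 1 C=O (running total 1).
CH(COCH3): ketone, 1 C=O (running total 2).
CH2CONHCH2: amide, 1 C=O (running total 3).
CH(OCOCH3): ester, 1 C=O (running total 4).
CH(NHCOCH3): amide, 1 C=O (running total 5).
CH(CONH2): amide, 1 C=O (running total 6).
CH(COOCH3): ester, 1 C=O (running total 7).
CH(CONH2): amide, 1 C=O (running total 8).
CH(OCOCH3): ester, 1 C=O (running total 9).
CONH2: amide, 1 C=O (running total 10).

10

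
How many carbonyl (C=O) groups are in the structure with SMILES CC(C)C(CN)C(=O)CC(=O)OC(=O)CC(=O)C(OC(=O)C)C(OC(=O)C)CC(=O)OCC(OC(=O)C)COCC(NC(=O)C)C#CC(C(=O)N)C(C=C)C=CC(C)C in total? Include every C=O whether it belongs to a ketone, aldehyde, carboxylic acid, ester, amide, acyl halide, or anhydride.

CO: ketone, 1 C=O (running total 1).
CH2CO-O-COCH2: anhydride, 2 C=O (running total 3).
CO: ketone, 1 C=O (running total 4).
CH(OCOCH3): ester, 1 C=O (running total 5).
CH(OCOCH3): ester, 1 C=O (running total 6).
CH2COOCH2: ester, 1 C=O (running total 7).
CH(OCOCH3): ester, 1 C=O (running total 8).
CH(NHCOCH3): amide, 1 C=O (running total 9).
CH(CONH2): amide, 1 C=O (running total 10).

10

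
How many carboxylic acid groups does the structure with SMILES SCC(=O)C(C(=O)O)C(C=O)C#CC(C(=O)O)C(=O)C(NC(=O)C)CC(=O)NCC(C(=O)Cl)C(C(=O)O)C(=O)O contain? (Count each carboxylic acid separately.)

Reading the structure from left to right:
  HSCH2: –SH on an sp³ carbon → thiol.
  CO: –C(=O)– with carbon on both sides → ketone.
  CH(COOH): pendant –COOH: carbonyl C bonded to C and –OH → carboxylic acid.
  CH(CHO): pendant –CHO: carbonyl C bonded to C and H → aldehyde.
  C≡C: C≡C triple bond → alkyne.
  CH(COOH): pendant –COOH: carbonyl C bonded to C and –OH → carboxylic acid.
  CO: –C(=O)– with carbon on both sides → ketone.
  CH(NHCOCH3): pendant –NHC(=O)CH3: N bonded to a carbonyl → amide (not amine).
  CH2CONHCH2: –C(=O)–N– linkage → amide (the N is not an amine).
  CH(COCl): pendant –C(=O)X: carbonyl C bonded to C and halogen → acyl halide.
  CH(COOH): pendant –COOH: carbonyl C bonded to C and –OH → carboxylic acid.
  COOH: –COOH: carbonyl C bonded to –OH and C → carboxylic acid (the –OH is not a separate alcohol).
Carboxylic acid appears at: CH(COOH), CH(COOH), CH(COOH), COOH → 4.

4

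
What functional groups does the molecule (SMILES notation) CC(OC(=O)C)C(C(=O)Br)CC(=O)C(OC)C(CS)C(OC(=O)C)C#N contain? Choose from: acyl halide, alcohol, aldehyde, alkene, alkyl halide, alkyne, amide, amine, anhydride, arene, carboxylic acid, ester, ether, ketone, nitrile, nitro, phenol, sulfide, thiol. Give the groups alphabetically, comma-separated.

acyl halide, ester, ether, ketone, nitrile, thiol

Working along the chain:
  CH(OCOCH3): pendant –OC(=O)CH3: an acyloxy group → ester.
  CH(COBr): pendant –C(=O)X: carbonyl C bonded to C and halogen → acyl halide.
  CO: –C(=O)– with carbon on both sides → ketone.
  CH(OCH3): pendant –OCH3: C–O–C with sp³ C, no adjacent C=O → ether.
  CH(CH2SH): pendant –CH2SH → thiol.
  CH(OCOCH3): pendant –OC(=O)CH3: an acyloxy group → ester.
  CN: –C≡N: carbon triple-bonded to nitrogen → nitrile.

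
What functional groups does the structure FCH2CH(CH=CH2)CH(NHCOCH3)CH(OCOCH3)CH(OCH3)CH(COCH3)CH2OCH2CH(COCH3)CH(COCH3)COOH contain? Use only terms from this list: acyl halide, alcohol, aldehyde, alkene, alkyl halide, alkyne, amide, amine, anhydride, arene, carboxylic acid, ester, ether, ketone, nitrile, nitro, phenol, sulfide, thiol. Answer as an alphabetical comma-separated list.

Taking each segment in turn:
  FCH2: halogen on an sp³ carbon → alkyl halide.
  CH(CH=CH2): pendant –CH=CH2: C=C double bond → alkene.
  CH(NHCOCH3): pendant –NHC(=O)CH3: N bonded to a carbonyl → amide (not amine).
  CH(OCOCH3): pendant –OC(=O)CH3: an acyloxy group → ester.
  CH(OCH3): pendant –OCH3: C–O–C with sp³ C, no adjacent C=O → ether.
  CH(COCH3): pendant –COCH3: carbonyl C bonded to two carbons → ketone.
  CH2OCH2: C–O–C with sp³ carbons on both sides and no adjacent C=O → ether.
  CH(COCH3): pendant –COCH3: carbonyl C bonded to two carbons → ketone.
  CH(COCH3): pendant –COCH3: carbonyl C bonded to two carbons → ketone.
  COOH: –COOH: carbonyl C bonded to –OH and C → carboxylic acid (the –OH is not a separate alcohol).

alkene, alkyl halide, amide, carboxylic acid, ester, ether, ketone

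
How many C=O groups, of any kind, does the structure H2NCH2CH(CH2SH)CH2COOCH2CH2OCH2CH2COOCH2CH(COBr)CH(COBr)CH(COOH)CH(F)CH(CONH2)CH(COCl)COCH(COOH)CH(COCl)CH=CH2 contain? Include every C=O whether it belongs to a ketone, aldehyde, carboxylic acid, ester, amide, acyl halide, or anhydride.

10

CH2COOCH2: ester, 1 C=O (running total 1).
CH2COOCH2: ester, 1 C=O (running total 2).
CH(COBr): acyl halide, 1 C=O (running total 3).
CH(COBr): acyl halide, 1 C=O (running total 4).
CH(COOH): carboxylic acid, 1 C=O (running total 5).
CH(CONH2): amide, 1 C=O (running total 6).
CH(COCl): acyl halide, 1 C=O (running total 7).
CO: ketone, 1 C=O (running total 8).
CH(COOH): carboxylic acid, 1 C=O (running total 9).
CH(COCl): acyl halide, 1 C=O (running total 10).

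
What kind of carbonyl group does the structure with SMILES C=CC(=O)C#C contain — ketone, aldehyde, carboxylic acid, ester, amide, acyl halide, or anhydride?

ketone

The carbonyl is in the CO segment: –C(=O)– with carbon on both sides → ketone.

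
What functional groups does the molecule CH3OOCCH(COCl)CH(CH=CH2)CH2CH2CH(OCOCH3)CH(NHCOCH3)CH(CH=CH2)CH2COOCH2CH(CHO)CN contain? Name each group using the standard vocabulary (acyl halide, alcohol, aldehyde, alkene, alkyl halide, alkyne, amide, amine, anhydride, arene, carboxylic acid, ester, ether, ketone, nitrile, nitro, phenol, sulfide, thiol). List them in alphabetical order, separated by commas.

Taking each segment in turn:
  CH3OOC: CH3O–C(=O)–: carbonyl C bonded to C and to –OCH3 → ester (not ketone + ether).
  CH(COCl): pendant –C(=O)X: carbonyl C bonded to C and halogen → acyl halide.
  CH(CH=CH2): pendant –CH=CH2: C=C double bond → alkene.
  CH(OCOCH3): pendant –OC(=O)CH3: an acyloxy group → ester.
  CH(NHCOCH3): pendant –NHC(=O)CH3: N bonded to a carbonyl → amide (not amine).
  CH(CH=CH2): pendant –CH=CH2: C=C double bond → alkene.
  CH2COOCH2: –C(=O)–O–C with C on the carbonyl side → ester.
  CH(CHO): pendant –CHO: carbonyl C bonded to C and H → aldehyde.
  CN: –C≡N: carbon triple-bonded to nitrogen → nitrile.

acyl halide, aldehyde, alkene, amide, ester, nitrile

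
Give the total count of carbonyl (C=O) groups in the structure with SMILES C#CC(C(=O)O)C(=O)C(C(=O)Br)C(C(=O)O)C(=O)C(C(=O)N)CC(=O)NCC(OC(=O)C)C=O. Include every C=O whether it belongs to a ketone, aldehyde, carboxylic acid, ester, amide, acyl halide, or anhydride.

9

CH(COOH): carboxylic acid, 1 C=O (running total 1).
CO: ketone, 1 C=O (running total 2).
CH(COBr): acyl halide, 1 C=O (running total 3).
CH(COOH): carboxylic acid, 1 C=O (running total 4).
CO: ketone, 1 C=O (running total 5).
CH(CONH2): amide, 1 C=O (running total 6).
CH2CONHCH2: amide, 1 C=O (running total 7).
CH(OCOCH3): ester, 1 C=O (running total 8).
CHO: aldehyde, 1 C=O (running total 9).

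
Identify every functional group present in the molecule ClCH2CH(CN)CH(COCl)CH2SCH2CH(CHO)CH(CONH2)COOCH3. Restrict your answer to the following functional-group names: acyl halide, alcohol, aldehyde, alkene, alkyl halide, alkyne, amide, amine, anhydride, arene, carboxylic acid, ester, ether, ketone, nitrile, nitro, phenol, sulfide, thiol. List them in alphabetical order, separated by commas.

acyl halide, aldehyde, alkyl halide, amide, ester, nitrile, sulfide

halogen on an sp³ carbon → alkyl halide.
pendant –C≡N: nitrile.
pendant –C(=O)X: carbonyl C bonded to C and halogen → acyl halide.
C–S–C linkage → sulfide (thioether).
pendant –CHO: carbonyl C bonded to C and H → aldehyde.
pendant –CONH2: carbonyl C bonded to C and N → amide.
–C(=O)OCH3: carbonyl C bonded to C and to –OCH3 → ester (not ketone + ether).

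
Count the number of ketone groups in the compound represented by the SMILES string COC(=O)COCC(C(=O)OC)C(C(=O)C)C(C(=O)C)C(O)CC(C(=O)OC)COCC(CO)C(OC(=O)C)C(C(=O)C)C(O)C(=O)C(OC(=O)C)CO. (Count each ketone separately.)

4

CH3O–C(=O)–: carbonyl C bonded to C and to –OCH3 → ester (not ketone + ether).
C–O–C with sp³ carbons on both sides and no adjacent C=O → ether.
pendant –COOCH3: carbonyl C bonded to C and –OCH3 → ester.
pendant –COCH3: carbonyl C bonded to two carbons → ketone.
pendant –COCH3: carbonyl C bonded to two carbons → ketone.
–OH on an sp³ carbon → alcohol (secondary).
pendant –COOCH3: carbonyl C bonded to C and –OCH3 → ester.
C–O–C with sp³ carbons on both sides and no adjacent C=O → ether.
pendant –CH2OH on an sp³ backbone C → alcohol.
pendant –OC(=O)CH3: an acyloxy group → ester.
pendant –COCH3: carbonyl C bonded to two carbons → ketone.
–OH on an sp³ carbon → alcohol (secondary).
–C(=O)– with carbon on both sides → ketone.
pendant –OC(=O)CH3: an acyloxy group → ester.
–OH on an sp³ carbon → alcohol.
Ketone appears at: CH(COCH3), CH(COCH3), CH(COCH3), CO → 4.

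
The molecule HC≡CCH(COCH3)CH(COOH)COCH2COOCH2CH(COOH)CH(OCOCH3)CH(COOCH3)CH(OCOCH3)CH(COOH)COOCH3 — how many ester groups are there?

5

Taking each segment in turn:
  HC≡C: C≡C triple bond → alkyne.
  CH(COCH3): pendant –COCH3: carbonyl C bonded to two carbons → ketone.
  CH(COOH): pendant –COOH: carbonyl C bonded to C and –OH → carboxylic acid.
  CO: –C(=O)– with carbon on both sides → ketone.
  CH2COOCH2: –C(=O)–O–C with C on the carbonyl side → ester.
  CH(COOH): pendant –COOH: carbonyl C bonded to C and –OH → carboxylic acid.
  CH(OCOCH3): pendant –OC(=O)CH3: an acyloxy group → ester.
  CH(COOCH3): pendant –COOCH3: carbonyl C bonded to C and –OCH3 → ester.
  CH(OCOCH3): pendant –OC(=O)CH3: an acyloxy group → ester.
  CH(COOH): pendant –COOH: carbonyl C bonded to C and –OH → carboxylic acid.
  COOCH3: –C(=O)OCH3: carbonyl C bonded to C and to –OCH3 → ester (not ketone + ether).
Ester appears at: CH2COOCH2, CH(OCOCH3), CH(COOCH3), CH(OCOCH3), COOCH3 → 5.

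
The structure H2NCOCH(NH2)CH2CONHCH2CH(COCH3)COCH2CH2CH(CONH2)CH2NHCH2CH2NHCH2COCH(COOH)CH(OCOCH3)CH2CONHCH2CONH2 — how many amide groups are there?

5

–C(=O)NH2: carbonyl C bonded to C and to N → amide (the N is not a separate amine).
–NH2 on an sp³ carbon with no adjacent C=O → amine.
–C(=O)–N– linkage → amide (the N is not an amine).
pendant –COCH3: carbonyl C bonded to two carbons → ketone.
–C(=O)– with carbon on both sides → ketone.
pendant –CONH2: carbonyl C bonded to C and N → amide.
C–N–C with sp³ carbons and no adjacent C=O → amine (secondary).
C–N–C with sp³ carbons and no adjacent C=O → amine (secondary).
–C(=O)– with carbon on both sides → ketone.
pendant –COOH: carbonyl C bonded to C and –OH → carboxylic acid.
pendant –OC(=O)CH3: an acyloxy group → ester.
–C(=O)–N– linkage → amide (the N is not an amine).
–C(=O)NH2: carbonyl C bonded to C and to N → amide (the N is not a separate amine).
Amide appears at: H2NCO, CH2CONHCH2, CH(CONH2), CH2CONHCH2, CONH2 → 5.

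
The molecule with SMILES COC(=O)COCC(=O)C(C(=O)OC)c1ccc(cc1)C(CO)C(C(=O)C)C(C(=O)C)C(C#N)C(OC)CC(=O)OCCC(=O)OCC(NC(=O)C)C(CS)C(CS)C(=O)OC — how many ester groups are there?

CH3O–C(=O)–: carbonyl C bonded to C and to –OCH3 → ester (not ketone + ether).
C–O–C with sp³ carbons on both sides and no adjacent C=O → ether.
–C(=O)– with carbon on both sides → ketone.
pendant –COOCH3: carbonyl C bonded to C and –OCH3 → ester.
para-disubstituted benzene ring → arene.
pendant –CH2OH on an sp³ backbone C → alcohol.
pendant –COCH3: carbonyl C bonded to two carbons → ketone.
pendant –COCH3: carbonyl C bonded to two carbons → ketone.
pendant –C≡N: nitrile.
pendant –OCH3: C–O–C with sp³ C, no adjacent C=O → ether.
–C(=O)–O–C with C on the carbonyl side → ester.
–C(=O)–O–C with C on the carbonyl side → ester.
pendant –NHC(=O)CH3: N bonded to a carbonyl → amide (not amine).
pendant –CH2SH → thiol.
pendant –CH2SH → thiol.
–C(=O)OCH3: carbonyl C bonded to C and to –OCH3 → ester (not ketone + ether).
Ester appears at: CH3OOC, CH(COOCH3), CH2COOCH2, CH2COOCH2, COOCH3 → 5.

5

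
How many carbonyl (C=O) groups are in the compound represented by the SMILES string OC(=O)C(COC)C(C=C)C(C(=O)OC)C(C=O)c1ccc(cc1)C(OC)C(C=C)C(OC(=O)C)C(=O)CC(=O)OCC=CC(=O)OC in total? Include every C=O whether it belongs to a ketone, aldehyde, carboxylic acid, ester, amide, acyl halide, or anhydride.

7

HOOC: carboxylic acid, 1 C=O (running total 1).
CH(COOCH3): ester, 1 C=O (running total 2).
CH(CHO): aldehyde, 1 C=O (running total 3).
CH(OCOCH3): ester, 1 C=O (running total 4).
CO: ketone, 1 C=O (running total 5).
CH2COOCH2: ester, 1 C=O (running total 6).
COOCH3: ester, 1 C=O (running total 7).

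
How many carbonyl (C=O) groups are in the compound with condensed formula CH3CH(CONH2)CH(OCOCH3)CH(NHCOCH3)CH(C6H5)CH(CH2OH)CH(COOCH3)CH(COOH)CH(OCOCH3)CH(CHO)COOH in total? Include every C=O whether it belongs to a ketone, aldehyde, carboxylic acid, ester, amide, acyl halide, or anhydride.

CH(CONH2): amide, 1 C=O (running total 1).
CH(OCOCH3): ester, 1 C=O (running total 2).
CH(NHCOCH3): amide, 1 C=O (running total 3).
CH(COOCH3): ester, 1 C=O (running total 4).
CH(COOH): carboxylic acid, 1 C=O (running total 5).
CH(OCOCH3): ester, 1 C=O (running total 6).
CH(CHO): aldehyde, 1 C=O (running total 7).
COOH: carboxylic acid, 1 C=O (running total 8).

8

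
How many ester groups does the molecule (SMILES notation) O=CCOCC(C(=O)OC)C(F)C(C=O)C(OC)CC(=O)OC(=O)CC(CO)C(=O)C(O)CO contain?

1

terminal –CHO: carbonyl C bonded to H and C → aldehyde.
C–O–C with sp³ carbons on both sides and no adjacent C=O → ether.
pendant –COOCH3: carbonyl C bonded to C and –OCH3 → ester.
halogen on an sp³ carbon → alkyl halide.
pendant –CHO: carbonyl C bonded to C and H → aldehyde.
pendant –OCH3: C–O–C with sp³ C, no adjacent C=O → ether.
two acyl groups sharing one oxygen, –C(=O)–O–C(=O)– → anhydride.
pendant –CH2OH on an sp³ backbone C → alcohol.
–C(=O)– with carbon on both sides → ketone.
–OH on an sp³ carbon → alcohol (secondary).
–OH on an sp³ carbon → alcohol.
Ester appears at: CH(COOCH3) → 1.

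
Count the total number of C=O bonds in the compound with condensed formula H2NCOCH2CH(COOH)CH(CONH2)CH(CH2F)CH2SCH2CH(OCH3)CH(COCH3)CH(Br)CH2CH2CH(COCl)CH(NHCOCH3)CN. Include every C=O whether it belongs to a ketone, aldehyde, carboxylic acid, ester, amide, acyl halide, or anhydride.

H2NCO: amide, 1 C=O (running total 1).
CH(COOH): carboxylic acid, 1 C=O (running total 2).
CH(CONH2): amide, 1 C=O (running total 3).
CH(COCH3): ketone, 1 C=O (running total 4).
CH(COCl): acyl halide, 1 C=O (running total 5).
CH(NHCOCH3): amide, 1 C=O (running total 6).

6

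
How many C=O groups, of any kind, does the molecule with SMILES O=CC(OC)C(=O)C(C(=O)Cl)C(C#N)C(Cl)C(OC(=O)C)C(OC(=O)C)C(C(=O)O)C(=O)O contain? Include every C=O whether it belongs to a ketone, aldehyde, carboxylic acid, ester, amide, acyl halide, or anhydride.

OHC: aldehyde, 1 C=O (running total 1).
CO: ketone, 1 C=O (running total 2).
CH(COCl): acyl halide, 1 C=O (running total 3).
CH(OCOCH3): ester, 1 C=O (running total 4).
CH(OCOCH3): ester, 1 C=O (running total 5).
CH(COOH): carboxylic acid, 1 C=O (running total 6).
COOH: carboxylic acid, 1 C=O (running total 7).

7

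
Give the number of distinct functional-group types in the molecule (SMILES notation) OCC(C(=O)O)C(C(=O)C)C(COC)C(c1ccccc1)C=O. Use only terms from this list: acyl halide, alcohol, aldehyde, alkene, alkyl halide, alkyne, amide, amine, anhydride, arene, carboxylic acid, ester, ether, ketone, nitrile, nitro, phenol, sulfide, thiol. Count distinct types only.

6

HO– on an sp³ carbon → alcohol.
pendant –COOH: carbonyl C bonded to C and –OH → carboxylic acid.
pendant –COCH3: carbonyl C bonded to two carbons → ketone.
pendant –CH2OCH3: C–O–C linkage → ether.
pendant –C6H5: benzene ring → arene.
terminal –CHO: carbonyl C bonded to H and C → aldehyde.
Distinct types present: alcohol, aldehyde, arene, carboxylic acid, ether, ketone.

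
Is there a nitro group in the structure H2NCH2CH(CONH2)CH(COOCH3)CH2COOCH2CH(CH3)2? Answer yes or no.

no

–NH2 on an sp³ carbon with no adjacent C=O → amine.
pendant –CONH2: carbonyl C bonded to C and N → amide.
pendant –COOCH3: carbonyl C bonded to C and –OCH3 → ester.
–C(=O)–O–C with C on the carbonyl side → ester.
The groups actually present are: amide, amine, ester.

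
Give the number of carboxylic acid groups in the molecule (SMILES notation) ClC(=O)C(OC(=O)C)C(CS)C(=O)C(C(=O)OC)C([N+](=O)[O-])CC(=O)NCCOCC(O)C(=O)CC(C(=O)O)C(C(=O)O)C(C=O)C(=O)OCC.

2

Working along the chain:
  ClCO: –C(=O)Cl: carbonyl C bonded to C and to a halogen → acyl halide (not alkyl halide).
  CH(OCOCH3): pendant –OC(=O)CH3: an acyloxy group → ester.
  CH(CH2SH): pendant –CH2SH → thiol.
  CO: –C(=O)– with carbon on both sides → ketone.
  CH(COOCH3): pendant –COOCH3: carbonyl C bonded to C and –OCH3 → ester.
  CH(NO2): –NO2 on an sp³ carbon → nitro (the N=O is not a carbonyl).
  CH2CONHCH2: –C(=O)–N– linkage → amide (the N is not an amine).
  CH2OCH2: C–O–C with sp³ carbons on both sides and no adjacent C=O → ether.
  CH(OH): –OH on an sp³ carbon → alcohol (secondary).
  CO: –C(=O)– with carbon on both sides → ketone.
  CH(COOH): pendant –COOH: carbonyl C bonded to C and –OH → carboxylic acid.
  CH(COOH): pendant –COOH: carbonyl C bonded to C and –OH → carboxylic acid.
  CH(CHO): pendant –CHO: carbonyl C bonded to C and H → aldehyde.
  COOCH2CH3: –C(=O)OCH2CH3: carbonyl C bonded to C and to –OEt → ester.
Carboxylic acid appears at: CH(COOH), CH(COOH) → 2.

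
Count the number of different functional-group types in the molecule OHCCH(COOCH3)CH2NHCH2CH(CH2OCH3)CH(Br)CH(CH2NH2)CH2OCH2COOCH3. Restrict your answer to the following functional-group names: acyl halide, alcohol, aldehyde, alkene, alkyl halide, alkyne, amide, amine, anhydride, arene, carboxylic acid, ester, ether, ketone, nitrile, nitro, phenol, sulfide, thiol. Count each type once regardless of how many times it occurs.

Reading the structure from left to right:
  OHC: terminal –CHO: carbonyl C bonded to H and C → aldehyde.
  CH(COOCH3): pendant –COOCH3: carbonyl C bonded to C and –OCH3 → ester.
  CH2NHCH2: C–N–C with sp³ carbons and no adjacent C=O → amine (secondary).
  CH(CH2OCH3): pendant –CH2OCH3: C–O–C linkage → ether.
  CH(Br): halogen on an sp³ carbon → alkyl halide.
  CH(CH2NH2): pendant –CH2NH2: N on sp³ C, no adjacent C=O → amine.
  CH2OCH2: C–O–C with sp³ carbons on both sides and no adjacent C=O → ether.
  COOCH3: –C(=O)OCH3: carbonyl C bonded to C and to –OCH3 → ester (not ketone + ether).
Distinct types present: aldehyde, alkyl halide, amine, ester, ether.

5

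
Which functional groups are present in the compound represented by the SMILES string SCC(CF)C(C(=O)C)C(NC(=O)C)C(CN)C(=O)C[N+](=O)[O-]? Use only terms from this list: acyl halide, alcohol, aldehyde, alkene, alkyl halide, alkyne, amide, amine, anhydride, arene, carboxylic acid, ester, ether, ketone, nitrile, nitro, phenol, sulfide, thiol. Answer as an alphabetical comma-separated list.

Taking each segment in turn:
  HSCH2: –SH on an sp³ carbon → thiol.
  CH(CH2F): pendant –CH2X: halogen on sp³ carbon → alkyl halide.
  CH(COCH3): pendant –COCH3: carbonyl C bonded to two carbons → ketone.
  CH(NHCOCH3): pendant –NHC(=O)CH3: N bonded to a carbonyl → amide (not amine).
  CH(CH2NH2): pendant –CH2NH2: N on sp³ C, no adjacent C=O → amine.
  CO: –C(=O)– with carbon on both sides → ketone.
  CH2NO2: –NO2 on carbon → nitro group.

alkyl halide, amide, amine, ketone, nitro, thiol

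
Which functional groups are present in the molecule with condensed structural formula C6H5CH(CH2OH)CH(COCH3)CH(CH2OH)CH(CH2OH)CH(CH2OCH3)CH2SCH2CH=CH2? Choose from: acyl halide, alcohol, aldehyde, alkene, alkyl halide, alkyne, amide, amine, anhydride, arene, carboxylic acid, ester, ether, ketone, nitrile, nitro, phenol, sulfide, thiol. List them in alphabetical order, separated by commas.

alcohol, alkene, arene, ether, ketone, sulfide

Reading the structure from left to right:
  C6H5: C6H5– phenyl ring → arene.
  CH(CH2OH): pendant –CH2OH on an sp³ backbone C → alcohol.
  CH(COCH3): pendant –COCH3: carbonyl C bonded to two carbons → ketone.
  CH(CH2OH): pendant –CH2OH on an sp³ backbone C → alcohol.
  CH(CH2OH): pendant –CH2OH on an sp³ backbone C → alcohol.
  CH(CH2OCH3): pendant –CH2OCH3: C–O–C linkage → ether.
  CH2SCH2: C–S–C linkage → sulfide (thioether).
  CH=CH2: C=C double bond → alkene.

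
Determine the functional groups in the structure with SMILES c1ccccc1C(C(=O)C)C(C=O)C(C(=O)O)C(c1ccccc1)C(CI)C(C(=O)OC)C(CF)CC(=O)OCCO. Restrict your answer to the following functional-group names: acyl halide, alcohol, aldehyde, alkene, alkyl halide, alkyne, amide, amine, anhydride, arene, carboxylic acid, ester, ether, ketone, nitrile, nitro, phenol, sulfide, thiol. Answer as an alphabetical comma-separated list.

alcohol, aldehyde, alkyl halide, arene, carboxylic acid, ester, ketone

Taking each segment in turn:
  C6H5: C6H5– phenyl ring → arene.
  CH(COCH3): pendant –COCH3: carbonyl C bonded to two carbons → ketone.
  CH(CHO): pendant –CHO: carbonyl C bonded to C and H → aldehyde.
  CH(COOH): pendant –COOH: carbonyl C bonded to C and –OH → carboxylic acid.
  CH(C6H5): pendant –C6H5: benzene ring → arene.
  CH(CH2I): pendant –CH2X: halogen on sp³ carbon → alkyl halide.
  CH(COOCH3): pendant –COOCH3: carbonyl C bonded to C and –OCH3 → ester.
  CH(CH2F): pendant –CH2X: halogen on sp³ carbon → alkyl halide.
  CH2COOCH2: –C(=O)–O–C with C on the carbonyl side → ester.
  CH2OH: –OH on an sp³ carbon → alcohol.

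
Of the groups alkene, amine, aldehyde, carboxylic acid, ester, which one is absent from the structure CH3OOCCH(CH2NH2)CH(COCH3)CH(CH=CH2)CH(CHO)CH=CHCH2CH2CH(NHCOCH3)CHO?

carboxylic acid

aldehyde: present (CH(CHO) — pendant –CHO: carbonyl C bonded to C and H → aldehyde).
alkene: present (CH(CH=CH2) — pendant –CH=CH2: C=C double bond → alkene).
amine: present (CH(CH2NH2) — pendant –CH2NH2: N on sp³ C, no adjacent C=O → amine).
ester: present (CH3OOC — CH3O–C(=O)–: carbonyl C bonded to C and to –OCH3 → ester (not ketone + ether)).
carboxylic acid: absent. In CH3OOC, the acyl oxygen is bonded to carbon (–O–C), not to H, so this is an ester. In CH(NHCOCH3), the carbonyl is bonded to nitrogen, not to –OH; that is an amide.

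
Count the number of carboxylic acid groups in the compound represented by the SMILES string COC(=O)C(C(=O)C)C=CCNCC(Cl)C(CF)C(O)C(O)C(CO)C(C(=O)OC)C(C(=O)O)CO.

1

Working along the chain:
  CH3OOC: CH3O–C(=O)–: carbonyl C bonded to C and to –OCH3 → ester (not ketone + ether).
  CH(COCH3): pendant –COCH3: carbonyl C bonded to two carbons → ketone.
  CH=CH: C=C double bond → alkene.
  CH2NHCH2: C–N–C with sp³ carbons and no adjacent C=O → amine (secondary).
  CH(Cl): halogen on an sp³ carbon → alkyl halide.
  CH(CH2F): pendant –CH2X: halogen on sp³ carbon → alkyl halide.
  CH(OH): –OH on an sp³ carbon → alcohol (secondary).
  CH(OH): –OH on an sp³ carbon → alcohol (secondary).
  CH(CH2OH): pendant –CH2OH on an sp³ backbone C → alcohol.
  CH(COOCH3): pendant –COOCH3: carbonyl C bonded to C and –OCH3 → ester.
  CH(COOH): pendant –COOH: carbonyl C bonded to C and –OH → carboxylic acid.
  CH2OH: –OH on an sp³ carbon → alcohol.
Carboxylic acid appears at: CH(COOH) → 1.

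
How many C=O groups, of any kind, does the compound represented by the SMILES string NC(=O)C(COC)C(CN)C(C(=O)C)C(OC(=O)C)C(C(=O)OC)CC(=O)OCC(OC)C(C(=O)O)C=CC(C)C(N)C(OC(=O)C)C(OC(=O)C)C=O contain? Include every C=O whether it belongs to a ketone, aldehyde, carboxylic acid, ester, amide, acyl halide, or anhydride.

9

H2NCO: amide, 1 C=O (running total 1).
CH(COCH3): ketone, 1 C=O (running total 2).
CH(OCOCH3): ester, 1 C=O (running total 3).
CH(COOCH3): ester, 1 C=O (running total 4).
CH2COOCH2: ester, 1 C=O (running total 5).
CH(COOH): carboxylic acid, 1 C=O (running total 6).
CH(OCOCH3): ester, 1 C=O (running total 7).
CH(OCOCH3): ester, 1 C=O (running total 8).
CHO: aldehyde, 1 C=O (running total 9).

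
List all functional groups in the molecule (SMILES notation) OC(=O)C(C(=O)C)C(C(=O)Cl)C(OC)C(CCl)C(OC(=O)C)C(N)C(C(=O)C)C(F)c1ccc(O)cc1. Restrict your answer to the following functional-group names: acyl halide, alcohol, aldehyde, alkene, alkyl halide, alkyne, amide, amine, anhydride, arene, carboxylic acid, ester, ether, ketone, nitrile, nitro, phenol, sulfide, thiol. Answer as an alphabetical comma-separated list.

Working along the chain:
  HOOC: –COOH: carbonyl C bonded to –OH and C → carboxylic acid (the –OH is not a separate alcohol).
  CH(COCH3): pendant –COCH3: carbonyl C bonded to two carbons → ketone.
  CH(COCl): pendant –C(=O)X: carbonyl C bonded to C and halogen → acyl halide.
  CH(OCH3): pendant –OCH3: C–O–C with sp³ C, no adjacent C=O → ether.
  CH(CH2Cl): pendant –CH2X: halogen on sp³ carbon → alkyl halide.
  CH(OCOCH3): pendant –OC(=O)CH3: an acyloxy group → ester.
  CH(NH2): –NH2 on an sp³ carbon with no adjacent C=O → amine.
  CH(COCH3): pendant –COCH3: carbonyl C bonded to two carbons → ketone.
  CH(F): halogen on an sp³ carbon → alkyl halide.
  C6H4OH: –OH attached directly to an aromatic ring → phenol (not alcohol); the ring itself is an arene.

acyl halide, alkyl halide, amine, arene, carboxylic acid, ester, ether, ketone, phenol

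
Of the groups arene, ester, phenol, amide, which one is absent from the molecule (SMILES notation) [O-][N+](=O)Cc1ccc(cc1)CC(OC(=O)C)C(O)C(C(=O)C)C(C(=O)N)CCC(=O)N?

phenol

ester: present (CH(OCOCH3) — pendant –OC(=O)CH3: an acyloxy group → ester).
arene: present (C6H4 — para-disubstituted benzene ring → arene).
amide: present (CH(CONH2) — pendant –CONH2: carbonyl C bonded to C and N → amide).
phenol: absent. In CH(OH), the –OH is on an sp³ carbon, not on an aromatic ring, so it is an alcohol.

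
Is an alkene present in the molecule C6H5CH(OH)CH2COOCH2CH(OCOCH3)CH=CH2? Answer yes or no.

yes

Reading the structure from left to right:
  C6H5: C6H5– phenyl ring → arene.
  CH(OH): –OH on an sp³ carbon → alcohol (secondary).
  CH2COOCH2: –C(=O)–O–C with C on the carbonyl side → ester.
  CH(OCOCH3): pendant –OC(=O)CH3: an acyloxy group → ester.
  CH=CH2: C=C double bond → alkene.
The CH=CH2 segment supplies the alkene: C=C double bond → alkene.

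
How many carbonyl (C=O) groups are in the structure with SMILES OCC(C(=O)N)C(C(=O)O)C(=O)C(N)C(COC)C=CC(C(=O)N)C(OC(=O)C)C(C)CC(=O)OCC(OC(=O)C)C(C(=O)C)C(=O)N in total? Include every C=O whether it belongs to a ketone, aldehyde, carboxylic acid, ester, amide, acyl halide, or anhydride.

CH(CONH2): amide, 1 C=O (running total 1).
CH(COOH): carboxylic acid, 1 C=O (running total 2).
CO: ketone, 1 C=O (running total 3).
CH(CONH2): amide, 1 C=O (running total 4).
CH(OCOCH3): ester, 1 C=O (running total 5).
CH2COOCH2: ester, 1 C=O (running total 6).
CH(OCOCH3): ester, 1 C=O (running total 7).
CH(COCH3): ketone, 1 C=O (running total 8).
CONH2: amide, 1 C=O (running total 9).

9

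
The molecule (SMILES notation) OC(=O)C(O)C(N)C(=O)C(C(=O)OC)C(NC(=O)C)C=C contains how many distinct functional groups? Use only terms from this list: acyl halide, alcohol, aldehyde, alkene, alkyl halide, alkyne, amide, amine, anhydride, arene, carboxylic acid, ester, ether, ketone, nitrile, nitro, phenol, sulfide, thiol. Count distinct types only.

7

–COOH: carbonyl C bonded to –OH and C → carboxylic acid (the –OH is not a separate alcohol).
–OH on an sp³ carbon → alcohol (secondary).
–NH2 on an sp³ carbon with no adjacent C=O → amine.
–C(=O)– with carbon on both sides → ketone.
pendant –COOCH3: carbonyl C bonded to C and –OCH3 → ester.
pendant –NHC(=O)CH3: N bonded to a carbonyl → amide (not amine).
C=C double bond → alkene.
Distinct types present: alcohol, alkene, amide, amine, carboxylic acid, ester, ketone.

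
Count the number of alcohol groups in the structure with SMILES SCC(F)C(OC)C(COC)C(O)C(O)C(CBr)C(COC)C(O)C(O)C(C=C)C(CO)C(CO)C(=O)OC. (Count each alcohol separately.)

6

–SH on an sp³ carbon → thiol.
halogen on an sp³ carbon → alkyl halide.
pendant –OCH3: C–O–C with sp³ C, no adjacent C=O → ether.
pendant –CH2OCH3: C–O–C linkage → ether.
–OH on an sp³ carbon → alcohol (secondary).
–OH on an sp³ carbon → alcohol (secondary).
pendant –CH2X: halogen on sp³ carbon → alkyl halide.
pendant –CH2OCH3: C–O–C linkage → ether.
–OH on an sp³ carbon → alcohol (secondary).
–OH on an sp³ carbon → alcohol (secondary).
pendant –CH=CH2: C=C double bond → alkene.
pendant –CH2OH on an sp³ backbone C → alcohol.
pendant –CH2OH on an sp³ backbone C → alcohol.
–C(=O)OCH3: carbonyl C bonded to C and to –OCH3 → ester (not ketone + ether).
Alcohol appears at: CH(OH), CH(OH), CH(OH), CH(OH), CH(CH2OH), CH(CH2OH) → 6.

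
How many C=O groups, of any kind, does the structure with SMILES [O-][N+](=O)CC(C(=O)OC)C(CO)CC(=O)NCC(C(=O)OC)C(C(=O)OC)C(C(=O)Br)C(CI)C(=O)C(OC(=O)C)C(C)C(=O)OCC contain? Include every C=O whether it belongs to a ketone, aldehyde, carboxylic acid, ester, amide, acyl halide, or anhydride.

CH(COOCH3): ester, 1 C=O (running total 1).
CH2CONHCH2: amide, 1 C=O (running total 2).
CH(COOCH3): ester, 1 C=O (running total 3).
CH(COOCH3): ester, 1 C=O (running total 4).
CH(COBr): acyl halide, 1 C=O (running total 5).
CO: ketone, 1 C=O (running total 6).
CH(OCOCH3): ester, 1 C=O (running total 7).
COOCH2CH3: ester, 1 C=O (running total 8).

8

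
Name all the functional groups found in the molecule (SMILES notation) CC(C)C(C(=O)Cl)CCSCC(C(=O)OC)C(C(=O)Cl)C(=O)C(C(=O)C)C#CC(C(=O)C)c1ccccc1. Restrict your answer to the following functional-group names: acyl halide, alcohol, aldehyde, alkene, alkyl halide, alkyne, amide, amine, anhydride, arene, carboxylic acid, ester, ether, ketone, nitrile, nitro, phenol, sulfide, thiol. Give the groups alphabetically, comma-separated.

acyl halide, alkyne, arene, ester, ketone, sulfide

Reading the structure from left to right:
  CH(COCl): pendant –C(=O)X: carbonyl C bonded to C and halogen → acyl halide.
  CH2SCH2: C–S–C linkage → sulfide (thioether).
  CH(COOCH3): pendant –COOCH3: carbonyl C bonded to C and –OCH3 → ester.
  CH(COCl): pendant –C(=O)X: carbonyl C bonded to C and halogen → acyl halide.
  CO: –C(=O)– with carbon on both sides → ketone.
  CH(COCH3): pendant –COCH3: carbonyl C bonded to two carbons → ketone.
  C≡C: C≡C triple bond → alkyne.
  CH(COCH3): pendant –COCH3: carbonyl C bonded to two carbons → ketone.
  C6H5: –C6H5 phenyl ring → arene.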